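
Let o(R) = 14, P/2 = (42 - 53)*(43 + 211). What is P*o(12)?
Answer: -78232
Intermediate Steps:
P = -5588 (P = 2*((42 - 53)*(43 + 211)) = 2*(-11*254) = 2*(-2794) = -5588)
P*o(12) = -5588*14 = -78232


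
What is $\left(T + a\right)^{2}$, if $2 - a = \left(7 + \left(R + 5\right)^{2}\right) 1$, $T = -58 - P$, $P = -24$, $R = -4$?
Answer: $1600$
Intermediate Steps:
$T = -34$ ($T = -58 - -24 = -58 + 24 = -34$)
$a = -6$ ($a = 2 - \left(7 + \left(-4 + 5\right)^{2}\right) 1 = 2 - \left(7 + 1^{2}\right) 1 = 2 - \left(7 + 1\right) 1 = 2 - 8 \cdot 1 = 2 - 8 = -6$)
$\left(T + a\right)^{2} = \left(-34 - 6\right)^{2} = \left(-40\right)^{2} = 1600$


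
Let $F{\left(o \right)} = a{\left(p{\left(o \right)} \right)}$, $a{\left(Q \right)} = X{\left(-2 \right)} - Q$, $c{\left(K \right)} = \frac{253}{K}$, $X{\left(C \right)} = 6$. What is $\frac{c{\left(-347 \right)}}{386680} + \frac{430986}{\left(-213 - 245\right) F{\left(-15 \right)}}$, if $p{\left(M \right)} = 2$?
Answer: $- \frac{7228602841507}{30726752840} \approx -235.25$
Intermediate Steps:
$a{\left(Q \right)} = 6 - Q$
$F{\left(o \right)} = 4$ ($F{\left(o \right)} = 6 - 2 = 4$)
$\frac{c{\left(-347 \right)}}{386680} + \frac{430986}{\left(-213 - 245\right) F{\left(-15 \right)}} = \frac{253 \frac{1}{-347}}{386680} + \frac{430986}{\left(-213 - 245\right) 4} = 253 \left(- \frac{1}{347}\right) \frac{1}{386680} + \frac{430986}{\left(-458\right) 4} = \left(- \frac{253}{347}\right) \frac{1}{386680} + \frac{430986}{-1832} = - \frac{253}{134177960} + 430986 \left(- \frac{1}{1832}\right) = - \frac{253}{134177960} - \frac{215493}{916} = - \frac{7228602841507}{30726752840}$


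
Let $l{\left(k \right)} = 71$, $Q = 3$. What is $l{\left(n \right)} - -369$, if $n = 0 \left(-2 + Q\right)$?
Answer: $440$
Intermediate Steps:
$n = 0$ ($n = 0 \left(-2 + 3\right) = 0 \cdot 1 = 0$)
$l{\left(n \right)} - -369 = 71 - -369 = 71 + 369 = 440$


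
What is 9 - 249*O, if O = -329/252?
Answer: 4009/12 ≈ 334.08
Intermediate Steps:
O = -47/36 (O = -329*1/252 = -47/36 ≈ -1.3056)
9 - 249*O = 9 - 249*(-47/36) = 9 + 3901/12 = 4009/12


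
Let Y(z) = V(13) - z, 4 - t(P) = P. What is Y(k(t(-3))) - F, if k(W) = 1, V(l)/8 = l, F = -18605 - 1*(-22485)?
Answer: -3777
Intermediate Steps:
t(P) = 4 - P
F = 3880 (F = -18605 + 22485 = 3880)
V(l) = 8*l
Y(z) = 104 - z (Y(z) = 8*13 - z = 104 - z)
Y(k(t(-3))) - F = (104 - 1*1) - 1*3880 = (104 - 1) - 3880 = 103 - 3880 = -3777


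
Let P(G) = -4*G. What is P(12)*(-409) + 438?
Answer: 20070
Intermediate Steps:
P(12)*(-409) + 438 = -4*12*(-409) + 438 = -48*(-409) + 438 = 19632 + 438 = 20070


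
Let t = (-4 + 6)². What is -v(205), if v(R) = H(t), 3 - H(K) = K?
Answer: 1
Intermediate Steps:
t = 4 (t = 2² = 4)
H(K) = 3 - K
v(R) = -1 (v(R) = 3 - 1*4 = 3 - 4 = -1)
-v(205) = -1*(-1) = 1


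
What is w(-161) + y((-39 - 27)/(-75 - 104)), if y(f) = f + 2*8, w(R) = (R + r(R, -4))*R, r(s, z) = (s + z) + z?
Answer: 9513200/179 ≈ 53146.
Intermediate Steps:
r(s, z) = s + 2*z
w(R) = R*(-8 + 2*R) (w(R) = (R + (R + 2*(-4)))*R = (R + (R - 8))*R = (R + (-8 + R))*R = (-8 + 2*R)*R = R*(-8 + 2*R))
y(f) = 16 + f (y(f) = f + 16 = 16 + f)
w(-161) + y((-39 - 27)/(-75 - 104)) = 2*(-161)*(-4 - 161) + (16 + (-39 - 27)/(-75 - 104)) = 2*(-161)*(-165) + (16 - 66/(-179)) = 53130 + (16 - 66*(-1/179)) = 53130 + (16 + 66/179) = 53130 + 2930/179 = 9513200/179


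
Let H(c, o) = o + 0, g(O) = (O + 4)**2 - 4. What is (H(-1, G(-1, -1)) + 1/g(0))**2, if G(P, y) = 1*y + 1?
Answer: 1/144 ≈ 0.0069444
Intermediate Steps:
G(P, y) = 1 + y (G(P, y) = y + 1 = 1 + y)
g(O) = -4 + (4 + O)**2 (g(O) = (4 + O)**2 - 4 = -4 + (4 + O)**2)
H(c, o) = o
(H(-1, G(-1, -1)) + 1/g(0))**2 = ((1 - 1) + 1/(-4 + (4 + 0)**2))**2 = (0 + 1/(-4 + 4**2))**2 = (0 + 1/(-4 + 16))**2 = (0 + 1/12)**2 = (1/12)**2 = 1/144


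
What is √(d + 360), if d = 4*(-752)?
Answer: 2*I*√662 ≈ 51.459*I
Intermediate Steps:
d = -3008
√(d + 360) = √(-3008 + 360) = √(-2648) = 2*I*√662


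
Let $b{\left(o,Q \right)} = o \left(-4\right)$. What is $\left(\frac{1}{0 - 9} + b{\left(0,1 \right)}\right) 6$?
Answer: $- \frac{2}{3} \approx -0.66667$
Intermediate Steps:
$b{\left(o,Q \right)} = - 4 o$
$\left(\frac{1}{0 - 9} + b{\left(0,1 \right)}\right) 6 = \left(\frac{1}{0 - 9} - 0\right) 6 = \left(\frac{1}{-9} + 0\right) 6 = \left(- \frac{1}{9} + 0\right) 6 = \left(- \frac{1}{9}\right) 6 = - \frac{2}{3}$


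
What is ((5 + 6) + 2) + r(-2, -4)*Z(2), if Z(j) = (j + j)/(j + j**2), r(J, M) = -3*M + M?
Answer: 55/3 ≈ 18.333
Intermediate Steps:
r(J, M) = -2*M
Z(j) = 2*j/(j + j**2) (Z(j) = (2*j)/(j + j**2) = 2*j/(j + j**2))
((5 + 6) + 2) + r(-2, -4)*Z(2) = ((5 + 6) + 2) + (-2*(-4))*(2/(1 + 2)) = (11 + 2) + 8*(2/3) = 13 + 8*(2*(1/3)) = 13 + 8*(2/3) = 13 + 16/3 = 55/3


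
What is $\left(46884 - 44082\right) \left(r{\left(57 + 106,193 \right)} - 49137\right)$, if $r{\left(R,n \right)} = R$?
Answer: $-137225148$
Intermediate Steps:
$\left(46884 - 44082\right) \left(r{\left(57 + 106,193 \right)} - 49137\right) = \left(46884 - 44082\right) \left(\left(57 + 106\right) - 49137\right) = 2802 \left(163 - 49137\right) = 2802 \left(-48974\right) = -137225148$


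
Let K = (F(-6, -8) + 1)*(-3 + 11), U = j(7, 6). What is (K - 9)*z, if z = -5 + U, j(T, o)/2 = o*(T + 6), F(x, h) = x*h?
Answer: 57833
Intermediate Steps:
F(x, h) = h*x
j(T, o) = 2*o*(6 + T) (j(T, o) = 2*(o*(T + 6)) = 2*(o*(6 + T)) = 2*o*(6 + T))
U = 156 (U = 2*6*(6 + 7) = 2*6*13 = 156)
K = 392 (K = (-8*(-6) + 1)*(-3 + 11) = (48 + 1)*8 = 49*8 = 392)
z = 151 (z = -5 + 156 = 151)
(K - 9)*z = (392 - 9)*151 = 383*151 = 57833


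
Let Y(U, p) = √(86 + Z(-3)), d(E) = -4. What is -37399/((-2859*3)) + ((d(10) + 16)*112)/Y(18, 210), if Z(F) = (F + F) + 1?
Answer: 1318231/8577 ≈ 153.69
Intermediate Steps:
Z(F) = 1 + 2*F (Z(F) = 2*F + 1 = 1 + 2*F)
Y(U, p) = 9 (Y(U, p) = √(86 + (1 + 2*(-3))) = √(86 + (1 - 6)) = √(86 - 5) = √81 = 9)
-37399/((-2859*3)) + ((d(10) + 16)*112)/Y(18, 210) = -37399/((-2859*3)) + ((-4 + 16)*112)/9 = -37399/(-8577) + (12*112)*(⅑) = -37399*(-1/8577) + 1344*(⅑) = 37399/8577 + 448/3 = 1318231/8577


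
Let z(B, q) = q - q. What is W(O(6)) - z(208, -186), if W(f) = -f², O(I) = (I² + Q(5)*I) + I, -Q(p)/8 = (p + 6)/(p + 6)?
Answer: -36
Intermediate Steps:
Q(p) = -8 (Q(p) = -8*(p + 6)/(p + 6) = -8*(6 + p)/(6 + p) = -8*1 = -8)
O(I) = I² - 7*I (O(I) = (I² - 8*I) + I = I² - 7*I)
z(B, q) = 0
W(O(6)) - z(208, -186) = -(6*(-7 + 6))² - 1*0 = -(6*(-1))² + 0 = -1*(-6)² + 0 = -1*36 + 0 = -36 + 0 = -36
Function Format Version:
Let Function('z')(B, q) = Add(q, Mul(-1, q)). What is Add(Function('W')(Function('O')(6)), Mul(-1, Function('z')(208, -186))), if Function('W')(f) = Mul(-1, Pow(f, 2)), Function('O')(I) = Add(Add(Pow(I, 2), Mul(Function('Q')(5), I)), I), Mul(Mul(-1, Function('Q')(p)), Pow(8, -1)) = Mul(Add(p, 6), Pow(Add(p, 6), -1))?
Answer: -36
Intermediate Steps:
Function('Q')(p) = -8 (Function('Q')(p) = Mul(-8, Mul(Add(p, 6), Pow(Add(p, 6), -1))) = Mul(-8, Mul(Add(6, p), Pow(Add(6, p), -1))) = Mul(-8, 1) = -8)
Function('O')(I) = Add(Pow(I, 2), Mul(-7, I)) (Function('O')(I) = Add(Add(Pow(I, 2), Mul(-8, I)), I) = Add(Pow(I, 2), Mul(-7, I)))
Function('z')(B, q) = 0
Add(Function('W')(Function('O')(6)), Mul(-1, Function('z')(208, -186))) = Add(Mul(-1, Pow(Mul(6, Add(-7, 6)), 2)), Mul(-1, 0)) = Add(Mul(-1, Pow(Mul(6, -1), 2)), 0) = Add(Mul(-1, Pow(-6, 2)), 0) = Add(Mul(-1, 36), 0) = Add(-36, 0) = -36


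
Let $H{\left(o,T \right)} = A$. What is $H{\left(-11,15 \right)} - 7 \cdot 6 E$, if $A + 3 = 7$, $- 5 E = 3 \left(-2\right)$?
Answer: $- \frac{232}{5} \approx -46.4$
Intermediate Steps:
$E = \frac{6}{5}$ ($E = - \frac{3 \left(-2\right)}{5} = \left(- \frac{1}{5}\right) \left(-6\right) = \frac{6}{5} \approx 1.2$)
$A = 4$ ($A = -3 + 7 = 4$)
$H{\left(o,T \right)} = 4$
$H{\left(-11,15 \right)} - 7 \cdot 6 E = 4 - 7 \cdot 6 \cdot \frac{6}{5} = 4 - 42 \cdot \frac{6}{5} = 4 - \frac{252}{5} = - \frac{232}{5}$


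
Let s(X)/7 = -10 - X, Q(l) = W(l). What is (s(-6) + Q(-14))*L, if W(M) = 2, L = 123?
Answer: -3198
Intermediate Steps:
Q(l) = 2
s(X) = -70 - 7*X (s(X) = 7*(-10 - X) = -70 - 7*X)
(s(-6) + Q(-14))*L = ((-70 - 7*(-6)) + 2)*123 = ((-70 + 42) + 2)*123 = (-28 + 2)*123 = -26*123 = -3198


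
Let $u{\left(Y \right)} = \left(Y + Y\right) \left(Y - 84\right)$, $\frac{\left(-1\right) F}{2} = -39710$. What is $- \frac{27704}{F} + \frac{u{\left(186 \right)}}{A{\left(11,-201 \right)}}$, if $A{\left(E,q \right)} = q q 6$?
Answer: $- \frac{51418102}{267387285} \approx -0.1923$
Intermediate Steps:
$A{\left(E,q \right)} = 6 q^{2}$ ($A{\left(E,q \right)} = q^{2} \cdot 6 = 6 q^{2}$)
$F = 79420$ ($F = \left(-2\right) \left(-39710\right) = 79420$)
$u{\left(Y \right)} = 2 Y \left(-84 + Y\right)$
$- \frac{27704}{F} + \frac{u{\left(186 \right)}}{A{\left(11,-201 \right)}} = - \frac{27704}{79420} + \frac{2 \cdot 186 \left(-84 + 186\right)}{6 \left(-201\right)^{2}} = \left(-27704\right) \frac{1}{79420} + \frac{2 \cdot 186 \cdot 102}{6 \cdot 40401} = - \frac{6926}{19855} + \frac{37944}{242406} = - \frac{6926}{19855} + 37944 \cdot \frac{1}{242406} = - \frac{6926}{19855} + \frac{2108}{13467} = - \frac{51418102}{267387285}$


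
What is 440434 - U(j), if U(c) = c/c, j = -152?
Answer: 440433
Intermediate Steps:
U(c) = 1
440434 - U(j) = 440434 - 1*1 = 440434 - 1 = 440433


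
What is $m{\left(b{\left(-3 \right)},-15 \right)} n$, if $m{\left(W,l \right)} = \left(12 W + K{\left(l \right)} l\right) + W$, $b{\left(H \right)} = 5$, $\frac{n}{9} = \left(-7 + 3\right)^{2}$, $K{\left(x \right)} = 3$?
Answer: $2880$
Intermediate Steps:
$n = 144$ ($n = 9 \left(-7 + 3\right)^{2} = 9 \left(-4\right)^{2} = 9 \cdot 16 = 144$)
$m{\left(W,l \right)} = 3 l + 13 W$ ($m{\left(W,l \right)} = \left(12 W + 3 l\right) + W = \left(3 l + 12 W\right) + W = 3 l + 13 W$)
$m{\left(b{\left(-3 \right)},-15 \right)} n = \left(3 \left(-15\right) + 13 \cdot 5\right) 144 = \left(-45 + 65\right) 144 = 20 \cdot 144 = 2880$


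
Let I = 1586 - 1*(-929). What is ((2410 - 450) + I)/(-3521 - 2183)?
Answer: -4475/5704 ≈ -0.78454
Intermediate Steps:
I = 2515 (I = 1586 + 929 = 2515)
((2410 - 450) + I)/(-3521 - 2183) = ((2410 - 450) + 2515)/(-3521 - 2183) = (1960 + 2515)/(-5704) = 4475*(-1/5704) = -4475/5704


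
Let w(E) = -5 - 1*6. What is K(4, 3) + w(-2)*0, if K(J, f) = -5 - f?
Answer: -8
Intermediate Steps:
w(E) = -11 (w(E) = -5 - 6 = -11)
K(4, 3) + w(-2)*0 = (-5 - 1*3) - 11*0 = (-5 - 3) + 0 = -8 + 0 = -8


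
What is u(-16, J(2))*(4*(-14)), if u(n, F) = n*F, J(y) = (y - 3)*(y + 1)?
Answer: -2688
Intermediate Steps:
J(y) = (1 + y)*(-3 + y) (J(y) = (-3 + y)*(1 + y) = (1 + y)*(-3 + y))
u(n, F) = F*n
u(-16, J(2))*(4*(-14)) = ((-3 + 2² - 2*2)*(-16))*(4*(-14)) = ((-3 + 4 - 4)*(-16))*(-56) = -3*(-16)*(-56) = 48*(-56) = -2688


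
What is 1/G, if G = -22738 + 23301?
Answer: 1/563 ≈ 0.0017762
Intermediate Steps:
G = 563
1/G = 1/563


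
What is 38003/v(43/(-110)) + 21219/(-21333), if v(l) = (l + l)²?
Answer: 817460904348/13148239 ≈ 62173.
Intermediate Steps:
v(l) = 4*l² (v(l) = (2*l)² = 4*l²)
38003/v(43/(-110)) + 21219/(-21333) = 38003/((4*(43/(-110))²)) + 21219/(-21333) = 38003/((4*(43*(-1/110))²)) + 21219*(-1/21333) = 38003/((4*(-43/110)²)) - 7073/7111 = 38003/((4*(1849/12100))) - 7073/7111 = 38003/(1849/3025) - 7073/7111 = 38003*(3025/1849) - 7073/7111 = 114959075/1849 - 7073/7111 = 817460904348/13148239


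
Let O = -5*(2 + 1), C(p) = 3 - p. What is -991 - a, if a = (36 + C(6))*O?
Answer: -496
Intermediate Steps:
O = -15 (O = -5*3 = -15)
a = -495 (a = (36 + (3 - 1*6))*(-15) = (36 + (3 - 6))*(-15) = (36 - 3)*(-15) = 33*(-15) = -495)
-991 - a = -991 - 1*(-495) = -991 + 495 = -496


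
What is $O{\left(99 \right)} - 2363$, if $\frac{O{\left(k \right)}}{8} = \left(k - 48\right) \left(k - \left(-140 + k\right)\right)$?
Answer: $54757$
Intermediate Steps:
$O{\left(k \right)} = -53760 + 1120 k$ ($O{\left(k \right)} = 8 \left(k - 48\right) \left(k - \left(-140 + k\right)\right) = 8 \left(-48 + k\right) 140 = 8 \left(-6720 + 140 k\right) = -53760 + 1120 k$)
$O{\left(99 \right)} - 2363 = \left(-53760 + 1120 \cdot 99\right) - 2363 = \left(-53760 + 110880\right) - 2363 = 57120 - 2363 = 54757$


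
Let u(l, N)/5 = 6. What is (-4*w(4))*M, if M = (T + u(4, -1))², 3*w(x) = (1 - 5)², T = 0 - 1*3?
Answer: -15552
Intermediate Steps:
u(l, N) = 30 (u(l, N) = 5*6 = 30)
T = -3 (T = 0 - 3 = -3)
w(x) = 16/3 (w(x) = (1 - 5)²/3 = (⅓)*(-4)² = (⅓)*16 = 16/3)
M = 729 (M = (-3 + 30)² = 27² = 729)
(-4*w(4))*M = -4*16/3*729 = -64/3*729 = -15552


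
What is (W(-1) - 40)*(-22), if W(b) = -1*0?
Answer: 880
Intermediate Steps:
W(b) = 0
(W(-1) - 40)*(-22) = (0 - 40)*(-22) = -40*(-22) = 880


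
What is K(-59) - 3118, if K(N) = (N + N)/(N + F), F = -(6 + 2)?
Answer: -208788/67 ≈ -3116.2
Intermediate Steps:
F = -8 (F = -1*8 = -8)
K(N) = 2*N/(-8 + N) (K(N) = (N + N)/(N - 8) = (2*N)/(-8 + N) = 2*N/(-8 + N))
K(-59) - 3118 = 2*(-59)/(-8 - 59) - 3118 = 2*(-59)/(-67) - 3118 = 2*(-59)*(-1/67) - 3118 = 118/67 - 3118 = -208788/67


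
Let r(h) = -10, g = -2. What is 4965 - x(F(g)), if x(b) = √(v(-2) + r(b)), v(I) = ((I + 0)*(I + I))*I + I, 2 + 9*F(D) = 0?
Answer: 4965 - 2*I*√7 ≈ 4965.0 - 5.2915*I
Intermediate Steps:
F(D) = -2/9 (F(D) = -2/9 + (⅑)*0 = -2/9 + 0 = -2/9)
v(I) = I + 2*I³ (v(I) = (I*(2*I))*I + I = (2*I²)*I + I = 2*I³ + I = I + 2*I³)
x(b) = 2*I*√7 (x(b) = √((-2 + 2*(-2)³) - 10) = √((-2 + 2*(-8)) - 10) = √((-2 - 16) - 10) = √(-18 - 10) = √(-28) = 2*I*√7)
4965 - x(F(g)) = 4965 - 2*I*√7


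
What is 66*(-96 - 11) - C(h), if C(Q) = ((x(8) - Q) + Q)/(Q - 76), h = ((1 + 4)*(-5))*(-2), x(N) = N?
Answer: -91802/13 ≈ -7061.7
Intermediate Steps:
h = 50 (h = (5*(-5))*(-2) = -25*(-2) = 50)
C(Q) = 8/(-76 + Q) (C(Q) = ((8 - Q) + Q)/(Q - 76) = 8/(-76 + Q))
66*(-96 - 11) - C(h) = 66*(-96 - 11) - 8/(-76 + 50) = 66*(-107) - 8/(-26) = -7062 - 8*(-1)/26 = -7062 - 1*(-4/13) = -7062 + 4/13 = -91802/13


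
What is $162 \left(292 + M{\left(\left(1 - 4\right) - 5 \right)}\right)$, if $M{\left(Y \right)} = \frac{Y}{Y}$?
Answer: $47466$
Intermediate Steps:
$M{\left(Y \right)} = 1$
$162 \left(292 + M{\left(\left(1 - 4\right) - 5 \right)}\right) = 162 \left(292 + 1\right) = 162 \cdot 293 = 47466$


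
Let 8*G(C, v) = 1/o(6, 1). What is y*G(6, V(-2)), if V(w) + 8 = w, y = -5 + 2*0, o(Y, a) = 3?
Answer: -5/24 ≈ -0.20833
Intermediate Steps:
y = -5 (y = -5 + 0 = -5)
V(w) = -8 + w
G(C, v) = 1/24 (G(C, v) = (⅛)/3 = (⅛)*(⅓) = 1/24)
y*G(6, V(-2)) = -5*1/24 = -5/24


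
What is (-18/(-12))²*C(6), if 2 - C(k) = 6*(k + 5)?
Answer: -144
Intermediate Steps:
C(k) = -28 - 6*k (C(k) = 2 - 6*(k + 5) = 2 - 6*(5 + k) = 2 - (30 + 6*k) = 2 + (-30 - 6*k) = -28 - 6*k)
(-18/(-12))²*C(6) = (-18/(-12))²*(-28 - 6*6) = (-18*(-1/12))²*(-28 - 36) = (3/2)²*(-64) = (9/4)*(-64) = -144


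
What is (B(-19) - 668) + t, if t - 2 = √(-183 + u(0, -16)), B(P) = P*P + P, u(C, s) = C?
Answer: -324 + I*√183 ≈ -324.0 + 13.528*I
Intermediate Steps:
B(P) = P + P² (B(P) = P² + P = P + P²)
t = 2 + I*√183 (t = 2 + √(-183 + 0) = 2 + √(-183) = 2 + I*√183 ≈ 2.0 + 13.528*I)
(B(-19) - 668) + t = (-19*(1 - 19) - 668) + (2 + I*√183) = (-19*(-18) - 668) + (2 + I*√183) = (342 - 668) + (2 + I*√183) = -326 + (2 + I*√183) = -324 + I*√183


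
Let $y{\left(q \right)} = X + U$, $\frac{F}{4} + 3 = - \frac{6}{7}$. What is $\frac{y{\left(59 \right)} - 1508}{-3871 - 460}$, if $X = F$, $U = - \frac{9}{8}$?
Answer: $\frac{85375}{242536} \approx 0.35201$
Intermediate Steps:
$U = - \frac{9}{8}$ ($U = \left(-9\right) \frac{1}{8} = - \frac{9}{8} \approx -1.125$)
$F = - \frac{108}{7}$ ($F = -12 + 4 \left(- \frac{6}{7}\right) = -12 - \frac{24}{7} = - \frac{108}{7} \approx -15.429$)
$X = - \frac{108}{7} \approx -15.429$
$y{\left(q \right)} = - \frac{927}{56}$ ($y{\left(q \right)} = - \frac{108}{7} - \frac{9}{8} = - \frac{927}{56}$)
$\frac{y{\left(59 \right)} - 1508}{-3871 - 460} = \frac{- \frac{927}{56} - 1508}{-3871 - 460} = - \frac{85375}{56 \left(-4331\right)} = \left(- \frac{85375}{56}\right) \left(- \frac{1}{4331}\right) = \frac{85375}{242536}$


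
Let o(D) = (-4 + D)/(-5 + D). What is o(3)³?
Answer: ⅛ ≈ 0.12500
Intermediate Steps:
o(D) = (-4 + D)/(-5 + D)
o(3)³ = ((-4 + 3)/(-5 + 3))³ = (-1/(-2))³ = (-½*(-1))³ = (½)³ = ⅛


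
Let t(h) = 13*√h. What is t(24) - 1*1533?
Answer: -1533 + 26*√6 ≈ -1469.3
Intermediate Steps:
t(24) - 1*1533 = 13*√24 - 1*1533 = 13*(2*√6) - 1533 = 26*√6 - 1533 = -1533 + 26*√6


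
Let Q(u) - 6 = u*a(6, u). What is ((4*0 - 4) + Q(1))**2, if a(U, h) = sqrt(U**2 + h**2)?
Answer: (2 + sqrt(37))**2 ≈ 65.331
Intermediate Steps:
Q(u) = 6 + u*sqrt(36 + u**2) (Q(u) = 6 + u*sqrt(6**2 + u**2) = 6 + u*sqrt(36 + u**2))
((4*0 - 4) + Q(1))**2 = ((4*0 - 4) + (6 + 1*sqrt(36 + 1**2)))**2 = ((0 - 4) + (6 + 1*sqrt(36 + 1)))**2 = (-4 + (6 + 1*sqrt(37)))**2 = (-4 + (6 + sqrt(37)))**2 = (2 + sqrt(37))**2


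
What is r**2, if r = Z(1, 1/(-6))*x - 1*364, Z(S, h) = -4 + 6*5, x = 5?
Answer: 54756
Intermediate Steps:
Z(S, h) = 26 (Z(S, h) = -4 + 30 = 26)
r = -234 (r = 26*5 - 1*364 = 130 - 364 = -234)
r**2 = (-234)**2 = 54756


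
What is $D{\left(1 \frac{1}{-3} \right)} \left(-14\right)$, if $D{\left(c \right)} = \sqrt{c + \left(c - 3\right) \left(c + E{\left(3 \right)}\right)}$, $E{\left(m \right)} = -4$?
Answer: $- \frac{14 \sqrt{127}}{3} \approx -52.591$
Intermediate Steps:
$D{\left(c \right)} = \sqrt{c + \left(-4 + c\right) \left(-3 + c\right)}$ ($D{\left(c \right)} = \sqrt{c + \left(c - 3\right) \left(c - 4\right)} = \sqrt{c + \left(-3 + c\right) \left(-4 + c\right)} = \sqrt{c + \left(-4 + c\right) \left(-3 + c\right)}$)
$D{\left(1 \frac{1}{-3} \right)} \left(-14\right) = \sqrt{12 + \left(1 \frac{1}{-3}\right)^{2} - 6 \cdot 1 \frac{1}{-3}} \left(-14\right) = \sqrt{12 + \left(1 \left(- \frac{1}{3}\right)\right)^{2} - 6 \cdot 1 \left(- \frac{1}{3}\right)} \left(-14\right) = \sqrt{12 + \left(- \frac{1}{3}\right)^{2} - -2} \left(-14\right) = \sqrt{12 + \frac{1}{9} + 2} \left(-14\right) = \sqrt{\frac{127}{9}} \left(-14\right) = \frac{\sqrt{127}}{3} \left(-14\right) = - \frac{14 \sqrt{127}}{3}$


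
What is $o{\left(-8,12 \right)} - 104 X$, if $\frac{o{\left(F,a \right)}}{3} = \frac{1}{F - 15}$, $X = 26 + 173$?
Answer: $- \frac{476011}{23} \approx -20696.0$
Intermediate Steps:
$X = 199$
$o{\left(F,a \right)} = \frac{3}{-15 + F}$ ($o{\left(F,a \right)} = \frac{3}{F - 15} = \frac{3}{-15 + F}$)
$o{\left(-8,12 \right)} - 104 X = \frac{3}{-15 - 8} - 20696 = \frac{3}{-23} - 20696 = 3 \left(- \frac{1}{23}\right) - 20696 = - \frac{3}{23} - 20696 = - \frac{476011}{23}$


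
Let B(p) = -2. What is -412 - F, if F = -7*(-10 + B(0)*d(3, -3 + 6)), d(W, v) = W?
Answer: -524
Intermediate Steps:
F = 112 (F = -7*(-10 - 2*3) = -7*(-10 - 6) = -7*(-16) = 112)
-412 - F = -412 - 1*112 = -412 - 112 = -524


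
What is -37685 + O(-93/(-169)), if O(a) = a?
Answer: -6368672/169 ≈ -37684.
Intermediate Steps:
-37685 + O(-93/(-169)) = -37685 - 93/(-169) = -37685 - 93*(-1/169) = -37685 + 93/169 = -6368672/169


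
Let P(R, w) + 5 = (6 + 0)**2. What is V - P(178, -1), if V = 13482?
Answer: 13451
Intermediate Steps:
P(R, w) = 31 (P(R, w) = -5 + (6 + 0)**2 = -5 + 6**2 = -5 + 36 = 31)
V - P(178, -1) = 13482 - 1*31 = 13482 - 31 = 13451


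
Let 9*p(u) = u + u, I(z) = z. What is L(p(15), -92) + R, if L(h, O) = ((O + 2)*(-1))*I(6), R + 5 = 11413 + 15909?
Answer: 27857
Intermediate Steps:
R = 27317 (R = -5 + (11413 + 15909) = -5 + 27322 = 27317)
p(u) = 2*u/9 (p(u) = (u + u)/9 = (2*u)/9 = 2*u/9)
L(h, O) = -12 - 6*O (L(h, O) = ((O + 2)*(-1))*6 = ((2 + O)*(-1))*6 = (-2 - O)*6 = -12 - 6*O)
L(p(15), -92) + R = (-12 - 6*(-92)) + 27317 = (-12 + 552) + 27317 = 540 + 27317 = 27857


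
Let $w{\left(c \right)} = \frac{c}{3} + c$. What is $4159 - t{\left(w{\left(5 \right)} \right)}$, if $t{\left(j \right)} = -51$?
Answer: $4210$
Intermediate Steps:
$w{\left(c \right)} = \frac{4 c}{3}$ ($w{\left(c \right)} = c \frac{1}{3} + c = \frac{c}{3} + c = \frac{4 c}{3}$)
$4159 - t{\left(w{\left(5 \right)} \right)} = 4159 - -51 = 4159 + 51 = 4210$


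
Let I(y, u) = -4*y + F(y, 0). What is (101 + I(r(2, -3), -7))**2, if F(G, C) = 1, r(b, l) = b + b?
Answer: 7396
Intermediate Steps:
r(b, l) = 2*b
I(y, u) = 1 - 4*y (I(y, u) = -4*y + 1 = 1 - 4*y)
(101 + I(r(2, -3), -7))**2 = (101 + (1 - 8*2))**2 = (101 + (1 - 4*4))**2 = (101 + (1 - 16))**2 = (101 - 15)**2 = 86**2 = 7396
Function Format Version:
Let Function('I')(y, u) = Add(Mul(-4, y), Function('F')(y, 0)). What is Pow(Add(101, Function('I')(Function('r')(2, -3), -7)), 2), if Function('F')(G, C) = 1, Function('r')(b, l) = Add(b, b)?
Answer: 7396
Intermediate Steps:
Function('r')(b, l) = Mul(2, b)
Function('I')(y, u) = Add(1, Mul(-4, y)) (Function('I')(y, u) = Add(Mul(-4, y), 1) = Add(1, Mul(-4, y)))
Pow(Add(101, Function('I')(Function('r')(2, -3), -7)), 2) = Pow(Add(101, Add(1, Mul(-4, Mul(2, 2)))), 2) = Pow(Add(101, Add(1, Mul(-4, 4))), 2) = Pow(Add(101, Add(1, -16)), 2) = Pow(Add(101, -15), 2) = Pow(86, 2) = 7396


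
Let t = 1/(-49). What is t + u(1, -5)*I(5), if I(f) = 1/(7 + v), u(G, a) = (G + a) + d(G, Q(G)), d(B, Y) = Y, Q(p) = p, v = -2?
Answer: -152/245 ≈ -0.62041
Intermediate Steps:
u(G, a) = a + 2*G (u(G, a) = (G + a) + G = a + 2*G)
I(f) = ⅕ (I(f) = 1/(7 - 2) = 1/5 = ⅕)
t = -1/49 ≈ -0.020408
t + u(1, -5)*I(5) = -1/49 + (-5 + 2*1)*(⅕) = -1/49 + (-5 + 2)*(⅕) = -1/49 - 3*⅕ = -1/49 - ⅗ = -152/245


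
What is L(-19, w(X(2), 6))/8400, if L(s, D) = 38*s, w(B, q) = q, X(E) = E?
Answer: -361/4200 ≈ -0.085952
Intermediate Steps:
L(-19, w(X(2), 6))/8400 = (38*(-19))/8400 = -722*1/8400 = -361/4200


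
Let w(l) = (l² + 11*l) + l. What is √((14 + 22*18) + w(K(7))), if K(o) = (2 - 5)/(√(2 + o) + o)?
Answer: √40649/10 ≈ 20.162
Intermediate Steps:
K(o) = -3/(o + √(2 + o))
w(l) = l² + 12*l
√((14 + 22*18) + w(K(7))) = √((14 + 22*18) + (-3/(7 + √(2 + 7)))*(12 - 3/(7 + √(2 + 7)))) = √((14 + 396) + (-3/(7 + √9))*(12 - 3/(7 + √9))) = √(410 + (-3/(7 + 3))*(12 - 3/(7 + 3))) = √(410 + (-3/10)*(12 - 3/10)) = √(410 + (-3*⅒)*(12 - 3*⅒)) = √(410 - 3*(12 - 3/10)/10) = √(410 - 3/10*117/10) = √(410 - 351/100) = √(40649/100) = √40649/10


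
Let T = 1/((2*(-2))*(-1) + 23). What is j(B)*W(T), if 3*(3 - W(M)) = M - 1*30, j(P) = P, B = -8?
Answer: -8416/81 ≈ -103.90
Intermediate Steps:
T = 1/27 (T = 1/(-4*(-1) + 23) = 1/(4 + 23) = 1/27 ≈ 0.037037)
W(M) = 13 - M/3 (W(M) = 3 - (M - 1*30)/3 = 3 - (M - 30)/3 = 3 - (-30 + M)/3 = 3 + (10 - M/3) = 13 - M/3)
j(B)*W(T) = -8*(13 - ⅓*1/27) = -8*(13 - 1/81) = -8*1052/81 = -8416/81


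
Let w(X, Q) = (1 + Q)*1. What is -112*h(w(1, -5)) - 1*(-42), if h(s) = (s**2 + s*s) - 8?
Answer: -2646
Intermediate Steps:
w(X, Q) = 1 + Q
h(s) = -8 + 2*s**2 (h(s) = (s**2 + s**2) - 8 = 2*s**2 - 8 = -8 + 2*s**2)
-112*h(w(1, -5)) - 1*(-42) = -112*(-8 + 2*(1 - 5)**2) - 1*(-42) = -112*(-8 + 2*(-4)**2) + 42 = -112*(-8 + 2*16) + 42 = -112*(-8 + 32) + 42 = -112*24 + 42 = -2688 + 42 = -2646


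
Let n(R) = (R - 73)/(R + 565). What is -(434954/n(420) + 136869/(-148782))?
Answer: -21247526214679/17209118 ≈ -1.2347e+6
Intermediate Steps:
n(R) = (-73 + R)/(565 + R)
-(434954/n(420) + 136869/(-148782)) = -(434954/(((-73 + 420)/(565 + 420))) + 136869/(-148782)) = -(434954/((347/985)) + 136869*(-1/148782)) = -(434954/(((1/985)*347)) - 45623/49594) = -(434954/(347/985) - 45623/49594) = -(434954*(985/347) - 45623/49594) = -(428429690/347 - 45623/49594) = -1*21247526214679/17209118 = -21247526214679/17209118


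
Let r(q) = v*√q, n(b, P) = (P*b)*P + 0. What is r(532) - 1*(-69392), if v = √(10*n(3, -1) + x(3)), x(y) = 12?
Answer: 69392 + 14*√114 ≈ 69542.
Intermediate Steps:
n(b, P) = b*P² (n(b, P) = b*P² + 0 = b*P²)
v = √42 (v = √(10*(3*(-1)²) + 12) = √(10*(3*1) + 12) = √(10*3 + 12) = √(30 + 12) = √42 ≈ 6.4807)
r(q) = √42*√q
r(532) - 1*(-69392) = √42*√532 - 1*(-69392) = √42*(2*√133) + 69392 = 14*√114 + 69392 = 69392 + 14*√114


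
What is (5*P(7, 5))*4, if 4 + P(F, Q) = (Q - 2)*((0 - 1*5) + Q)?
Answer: -80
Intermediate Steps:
P(F, Q) = -4 + (-5 + Q)*(-2 + Q) (P(F, Q) = -4 + (Q - 2)*((0 - 1*5) + Q) = -4 + (-2 + Q)*((0 - 5) + Q) = -4 + (-2 + Q)*(-5 + Q) = -4 + (-5 + Q)*(-2 + Q))
(5*P(7, 5))*4 = (5*(6 + 5² - 7*5))*4 = (5*(6 + 25 - 35))*4 = (5*(-4))*4 = -20*4 = -80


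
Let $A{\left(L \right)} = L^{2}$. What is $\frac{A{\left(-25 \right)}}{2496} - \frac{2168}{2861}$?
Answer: $- \frac{3623203}{7141056} \approx -0.50738$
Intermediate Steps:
$\frac{A{\left(-25 \right)}}{2496} - \frac{2168}{2861} = \frac{\left(-25\right)^{2}}{2496} - \frac{2168}{2861} = 625 \cdot \frac{1}{2496} - \frac{2168}{2861} = \frac{625}{2496} - \frac{2168}{2861} = - \frac{3623203}{7141056}$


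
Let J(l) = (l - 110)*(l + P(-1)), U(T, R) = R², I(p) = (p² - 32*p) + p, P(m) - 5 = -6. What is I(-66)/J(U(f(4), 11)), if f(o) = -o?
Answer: 97/20 ≈ 4.8500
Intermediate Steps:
P(m) = -1 (P(m) = 5 - 6 = -1)
I(p) = p² - 31*p
J(l) = (-1 + l)*(-110 + l) (J(l) = (l - 110)*(l - 1) = (-110 + l)*(-1 + l) = (-1 + l)*(-110 + l))
I(-66)/J(U(f(4), 11)) = (-66*(-31 - 66))/(110 + (11²)² - 111*11²) = (-66*(-97))/(110 + 121² - 111*121) = 6402/(110 + 14641 - 13431) = 6402/1320 = 6402*(1/1320) = 97/20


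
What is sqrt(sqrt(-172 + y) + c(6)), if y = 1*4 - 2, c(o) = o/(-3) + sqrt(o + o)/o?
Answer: sqrt(-18 + 3*sqrt(3) + 9*I*sqrt(170))/3 ≈ 2.418 + 2.6961*I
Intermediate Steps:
c(o) = -o/3 + sqrt(2)/sqrt(o) (c(o) = o*(-1/3) + sqrt(2*o)/o = -o/3 + (sqrt(2)*sqrt(o))/o = -o/3 + sqrt(2)/sqrt(o))
y = 2 (y = 4 - 2 = 2)
sqrt(sqrt(-172 + y) + c(6)) = sqrt(sqrt(-172 + 2) + (-1/3*6 + sqrt(2)/sqrt(6))) = sqrt(sqrt(-170) + (-2 + sqrt(2)*(sqrt(6)/6))) = sqrt(I*sqrt(170) + (-2 + sqrt(3)/3)) = sqrt(-2 + sqrt(3)/3 + I*sqrt(170))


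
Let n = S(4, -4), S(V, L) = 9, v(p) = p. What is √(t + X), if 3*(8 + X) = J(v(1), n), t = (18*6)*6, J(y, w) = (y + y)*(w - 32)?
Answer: √5622/3 ≈ 24.993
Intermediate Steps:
n = 9
J(y, w) = 2*y*(-32 + w) (J(y, w) = (2*y)*(-32 + w) = 2*y*(-32 + w))
t = 648 (t = 108*6 = 648)
X = -70/3 (X = -8 + (2*1*(-32 + 9))/3 = -8 + (2*1*(-23))/3 = -8 + (⅓)*(-46) = -8 - 46/3 = -70/3 ≈ -23.333)
√(t + X) = √(648 - 70/3) = √(1874/3) = √5622/3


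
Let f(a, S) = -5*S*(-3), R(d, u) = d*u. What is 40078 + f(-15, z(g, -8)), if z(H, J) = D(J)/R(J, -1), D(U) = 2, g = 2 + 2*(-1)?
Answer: 160327/4 ≈ 40082.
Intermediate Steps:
g = 0 (g = 2 - 2 = 0)
z(H, J) = -2/J (z(H, J) = 2/((J*(-1))) = 2/((-J)) = 2*(-1/J) = -2/J)
f(a, S) = 15*S
40078 + f(-15, z(g, -8)) = 40078 + 15*(-2/(-8)) = 40078 + 15*(-2*(-⅛)) = 40078 + 15*(¼) = 40078 + 15/4 = 160327/4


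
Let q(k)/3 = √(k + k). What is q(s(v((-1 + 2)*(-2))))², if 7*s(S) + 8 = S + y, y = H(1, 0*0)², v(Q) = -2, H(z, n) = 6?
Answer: 468/7 ≈ 66.857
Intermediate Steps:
y = 36 (y = 6² = 36)
s(S) = 4 + S/7 (s(S) = -8/7 + (S + 36)/7 = -8/7 + (36 + S)/7 = -8/7 + (36/7 + S/7) = 4 + S/7)
q(k) = 3*√2*√k (q(k) = 3*√(k + k) = 3*√(2*k) = 3*(√2*√k) = 3*√2*√k)
q(s(v((-1 + 2)*(-2))))² = (3*√2*√(4 + (⅐)*(-2)))² = (3*√2*√(4 - 2/7))² = (3*√2*√(26/7))² = (3*√2*(√182/7))² = (6*√91/7)² = 468/7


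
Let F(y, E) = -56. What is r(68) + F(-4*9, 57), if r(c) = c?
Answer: 12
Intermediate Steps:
r(68) + F(-4*9, 57) = 68 - 56 = 12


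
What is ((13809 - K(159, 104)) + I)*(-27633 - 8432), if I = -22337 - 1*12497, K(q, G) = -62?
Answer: 756030595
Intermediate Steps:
I = -34834 (I = -22337 - 12497 = -34834)
((13809 - K(159, 104)) + I)*(-27633 - 8432) = ((13809 - 1*(-62)) - 34834)*(-27633 - 8432) = ((13809 + 62) - 34834)*(-36065) = (13871 - 34834)*(-36065) = -20963*(-36065) = 756030595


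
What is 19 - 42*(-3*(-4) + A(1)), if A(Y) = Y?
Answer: -527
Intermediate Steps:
19 - 42*(-3*(-4) + A(1)) = 19 - 42*(-3*(-4) + 1) = 19 - 42*(12 + 1) = 19 - 42*13 = 19 - 546 = -527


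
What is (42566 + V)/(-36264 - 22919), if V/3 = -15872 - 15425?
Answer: 51325/59183 ≈ 0.86723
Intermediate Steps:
V = -93891 (V = 3*(-15872 - 15425) = 3*(-31297) = -93891)
(42566 + V)/(-36264 - 22919) = (42566 - 93891)/(-36264 - 22919) = -51325/(-59183) = -51325*(-1/59183) = 51325/59183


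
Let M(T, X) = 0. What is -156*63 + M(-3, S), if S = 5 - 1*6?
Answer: -9828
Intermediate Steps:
S = -1 (S = 5 - 6 = -1)
-156*63 + M(-3, S) = -156*63 + 0 = -9828 + 0 = -9828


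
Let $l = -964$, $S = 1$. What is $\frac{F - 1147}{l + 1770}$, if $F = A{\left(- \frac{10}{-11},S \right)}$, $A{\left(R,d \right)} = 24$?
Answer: $- \frac{1123}{806} \approx -1.3933$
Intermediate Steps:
$F = 24$
$\frac{F - 1147}{l + 1770} = \frac{24 - 1147}{-964 + 1770} = - \frac{1123}{806}$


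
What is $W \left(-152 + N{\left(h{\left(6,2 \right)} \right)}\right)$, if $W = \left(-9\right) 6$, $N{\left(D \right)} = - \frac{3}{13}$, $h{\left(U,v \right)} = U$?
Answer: $\frac{106866}{13} \approx 8220.5$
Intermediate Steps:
$N{\left(D \right)} = - \frac{3}{13}$ ($N{\left(D \right)} = \left(-3\right) \frac{1}{13} = - \frac{3}{13}$)
$W = -54$
$W \left(-152 + N{\left(h{\left(6,2 \right)} \right)}\right) = - 54 \left(-152 - \frac{3}{13}\right) = \left(-54\right) \left(- \frac{1979}{13}\right) = \frac{106866}{13}$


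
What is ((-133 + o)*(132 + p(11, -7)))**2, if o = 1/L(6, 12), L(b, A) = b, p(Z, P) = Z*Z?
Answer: 40659092881/36 ≈ 1.1294e+9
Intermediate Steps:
p(Z, P) = Z**2
o = 1/6 ≈ 0.16667
((-133 + o)*(132 + p(11, -7)))**2 = ((-133 + 1/6)*(132 + 11**2))**2 = (-797*(132 + 121)/6)**2 = (-797/6*253)**2 = (-201641/6)**2 = 40659092881/36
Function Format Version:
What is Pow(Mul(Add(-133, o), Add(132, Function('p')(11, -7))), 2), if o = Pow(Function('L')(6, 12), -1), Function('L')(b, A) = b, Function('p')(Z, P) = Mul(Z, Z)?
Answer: Rational(40659092881, 36) ≈ 1.1294e+9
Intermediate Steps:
Function('p')(Z, P) = Pow(Z, 2)
o = Rational(1, 6) (o = Pow(6, -1) = Rational(1, 6) ≈ 0.16667)
Pow(Mul(Add(-133, o), Add(132, Function('p')(11, -7))), 2) = Pow(Mul(Add(-133, Rational(1, 6)), Add(132, Pow(11, 2))), 2) = Pow(Mul(Rational(-797, 6), Add(132, 121)), 2) = Pow(Mul(Rational(-797, 6), 253), 2) = Pow(Rational(-201641, 6), 2) = Rational(40659092881, 36)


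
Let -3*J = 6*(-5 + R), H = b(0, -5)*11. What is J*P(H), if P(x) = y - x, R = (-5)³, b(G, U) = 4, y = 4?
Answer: -10400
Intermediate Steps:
R = -125
H = 44 (H = 4*11 = 44)
P(x) = 4 - x
J = 260 (J = -2*(-5 - 125) = -2*(-130) = -⅓*(-780) = 260)
J*P(H) = 260*(4 - 1*44) = 260*(4 - 44) = 260*(-40) = -10400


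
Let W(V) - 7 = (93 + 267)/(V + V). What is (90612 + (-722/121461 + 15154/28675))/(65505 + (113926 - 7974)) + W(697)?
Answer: 3241034658772606093/416225110834393575 ≈ 7.7867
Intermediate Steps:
W(V) = 7 + 180/V (W(V) = 7 + (93 + 267)/(V + V) = 7 + 360/((2*V)) = 7 + 360*(1/(2*V)) = 7 + 180/V)
(90612 + (-722/121461 + 15154/28675))/(65505 + (113926 - 7974)) + W(697) = (90612 + (-722/121461 + 15154/28675))/(65505 + (113926 - 7974)) + (7 + 180/697) = (90612 + (-722*1/121461 + 15154*(1/28675)))/(65505 + 105952) + (7 + 180*(1/697)) = (90612 + (-722/121461 + 15154/28675))/171457 + (7 + 180/697) = (90612 + 1819916644/3482894175)*(1/171457) + 5059/697 = (315593826901744/3482894175)*(1/171457) + 5059/697 = 315593826901744/597166586562975 + 5059/697 = 3241034658772606093/416225110834393575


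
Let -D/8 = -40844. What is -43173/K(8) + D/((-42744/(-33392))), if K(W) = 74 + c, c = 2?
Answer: 103422903109/406068 ≈ 2.5469e+5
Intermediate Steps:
D = 326752 (D = -8*(-40844) = 326752)
K(W) = 76 (K(W) = 74 + 2 = 76)
-43173/K(8) + D/((-42744/(-33392))) = -43173/76 + 326752/((-42744/(-33392))) = -43173*1/76 + 326752/((-42744*(-1/33392))) = -43173/76 + 326752/(5343/4174) = -43173/76 + 326752*(4174/5343) = -43173/76 + 1363862848/5343 = 103422903109/406068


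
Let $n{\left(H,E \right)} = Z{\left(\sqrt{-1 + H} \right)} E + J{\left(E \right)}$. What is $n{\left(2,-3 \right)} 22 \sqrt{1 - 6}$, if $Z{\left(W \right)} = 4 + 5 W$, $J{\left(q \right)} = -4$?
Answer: $- 682 i \sqrt{5} \approx - 1525.0 i$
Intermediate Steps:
$n{\left(H,E \right)} = -4 + E \left(4 + 5 \sqrt{-1 + H}\right)$ ($n{\left(H,E \right)} = \left(4 + 5 \sqrt{-1 + H}\right) E - 4 = E \left(4 + 5 \sqrt{-1 + H}\right) - 4 = -4 + E \left(4 + 5 \sqrt{-1 + H}\right)$)
$n{\left(2,-3 \right)} 22 \sqrt{1 - 6} = \left(-4 - 3 \left(4 + 5 \sqrt{-1 + 2}\right)\right) 22 \sqrt{1 - 6} = \left(-4 - 3 \left(4 + 5 \sqrt{1}\right)\right) 22 \sqrt{-5} = \left(-4 - 3 \left(4 + 5 \cdot 1\right)\right) 22 i \sqrt{5} = \left(-4 - 3 \left(4 + 5\right)\right) 22 i \sqrt{5} = \left(-4 - 27\right) 22 i \sqrt{5} = \left(-31\right) 22 i \sqrt{5} = - 682 i \sqrt{5}$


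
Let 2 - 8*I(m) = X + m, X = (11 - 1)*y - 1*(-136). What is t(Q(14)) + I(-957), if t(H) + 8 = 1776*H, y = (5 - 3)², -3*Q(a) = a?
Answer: -65585/8 ≈ -8198.1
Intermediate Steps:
Q(a) = -a/3
y = 4 (y = 2² = 4)
t(H) = -8 + 1776*H
X = 176 (X = (11 - 1)*4 - 1*(-136) = 10*4 + 136 = 40 + 136 = 176)
I(m) = -87/4 - m/8 (I(m) = ¼ - (176 + m)/8 = ¼ + (-22 - m/8) = -87/4 - m/8)
t(Q(14)) + I(-957) = (-8 + 1776*(-⅓*14)) + (-87/4 - ⅛*(-957)) = (-8 + 1776*(-14/3)) + (-87/4 + 957/8) = (-8 - 8288) + 783/8 = -8296 + 783/8 = -65585/8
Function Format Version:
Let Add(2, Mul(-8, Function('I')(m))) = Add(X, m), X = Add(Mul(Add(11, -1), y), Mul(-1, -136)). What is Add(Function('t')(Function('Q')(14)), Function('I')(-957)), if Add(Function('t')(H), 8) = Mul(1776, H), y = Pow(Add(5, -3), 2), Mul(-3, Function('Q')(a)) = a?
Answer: Rational(-65585, 8) ≈ -8198.1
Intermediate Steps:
Function('Q')(a) = Mul(Rational(-1, 3), a)
y = 4 (y = Pow(2, 2) = 4)
Function('t')(H) = Add(-8, Mul(1776, H))
X = 176 (X = Add(Mul(Add(11, -1), 4), Mul(-1, -136)) = Add(Mul(10, 4), 136) = Add(40, 136) = 176)
Function('I')(m) = Add(Rational(-87, 4), Mul(Rational(-1, 8), m)) (Function('I')(m) = Add(Rational(1, 4), Mul(Rational(-1, 8), Add(176, m))) = Add(Rational(1, 4), Add(-22, Mul(Rational(-1, 8), m))) = Add(Rational(-87, 4), Mul(Rational(-1, 8), m)))
Add(Function('t')(Function('Q')(14)), Function('I')(-957)) = Add(Add(-8, Mul(1776, Mul(Rational(-1, 3), 14))), Add(Rational(-87, 4), Mul(Rational(-1, 8), -957))) = Add(Add(-8, Mul(1776, Rational(-14, 3))), Add(Rational(-87, 4), Rational(957, 8))) = Add(Add(-8, -8288), Rational(783, 8)) = Add(-8296, Rational(783, 8)) = Rational(-65585, 8)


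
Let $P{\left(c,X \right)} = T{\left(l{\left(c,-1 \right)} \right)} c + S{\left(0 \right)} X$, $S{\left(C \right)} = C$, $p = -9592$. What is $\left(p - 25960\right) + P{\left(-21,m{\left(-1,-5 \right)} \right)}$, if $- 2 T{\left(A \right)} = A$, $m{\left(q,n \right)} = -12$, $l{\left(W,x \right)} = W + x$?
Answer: $-35783$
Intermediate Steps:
$T{\left(A \right)} = - \frac{A}{2}$
$P{\left(c,X \right)} = c \left(\frac{1}{2} - \frac{c}{2}\right)$ ($P{\left(c,X \right)} = - \frac{c - 1}{2} c + 0 X = - \frac{-1 + c}{2} c + 0 = \left(\frac{1}{2} - \frac{c}{2}\right) c + 0 = c \left(\frac{1}{2} - \frac{c}{2}\right) + 0 = c \left(\frac{1}{2} - \frac{c}{2}\right)$)
$\left(p - 25960\right) + P{\left(-21,m{\left(-1,-5 \right)} \right)} = \left(-9592 - 25960\right) + \frac{1}{2} \left(-21\right) \left(1 - -21\right) = -35552 + \frac{1}{2} \left(-21\right) \left(1 + 21\right) = -35552 + \frac{1}{2} \left(-21\right) 22 = -35552 - 231 = -35783$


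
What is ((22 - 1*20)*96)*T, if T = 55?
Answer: 10560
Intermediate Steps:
((22 - 1*20)*96)*T = ((22 - 1*20)*96)*55 = ((22 - 20)*96)*55 = (2*96)*55 = 192*55 = 10560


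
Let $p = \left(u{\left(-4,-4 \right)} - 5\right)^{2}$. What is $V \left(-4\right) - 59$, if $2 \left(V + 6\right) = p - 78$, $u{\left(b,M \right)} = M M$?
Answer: $-121$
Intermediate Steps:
$u{\left(b,M \right)} = M^{2}$
$p = 121$ ($p = \left(\left(-4\right)^{2} - 5\right)^{2} = \left(16 - 5\right)^{2} = 11^{2} = 121$)
$V = \frac{31}{2}$ ($V = -6 + \frac{121 - 78}{2} = -6 + \frac{1}{2} \cdot 43 = -6 + \frac{43}{2} = \frac{31}{2} \approx 15.5$)
$V \left(-4\right) - 59 = \frac{31}{2} \left(-4\right) - 59 = -62 - 59 = -121$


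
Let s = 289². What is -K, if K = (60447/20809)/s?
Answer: -60447/1737988489 ≈ -3.4780e-5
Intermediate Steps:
s = 83521
K = 60447/1737988489 (K = (60447/20809)/83521 = (60447*(1/20809))*(1/83521) = (60447/20809)*(1/83521) = 60447/1737988489 ≈ 3.4780e-5)
-K = -1*60447/1737988489 = -60447/1737988489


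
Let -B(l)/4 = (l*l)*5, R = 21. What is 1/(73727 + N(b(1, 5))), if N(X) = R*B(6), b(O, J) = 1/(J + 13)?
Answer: 1/58607 ≈ 1.7063e-5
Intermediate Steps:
b(O, J) = 1/(13 + J)
B(l) = -20*l**2 (B(l) = -4*l*l*5 = -4*l**2*5 = -20*l**2)
N(X) = -15120 (N(X) = 21*(-20*6**2) = 21*(-20*36) = 21*(-720) = -15120)
1/(73727 + N(b(1, 5))) = 1/(73727 - 15120) = 1/58607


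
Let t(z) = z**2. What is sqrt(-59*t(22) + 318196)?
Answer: 2*sqrt(72410) ≈ 538.18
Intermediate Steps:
sqrt(-59*t(22) + 318196) = sqrt(-59*22**2 + 318196) = sqrt(-59*484 + 318196) = sqrt(-28556 + 318196) = sqrt(289640) = 2*sqrt(72410)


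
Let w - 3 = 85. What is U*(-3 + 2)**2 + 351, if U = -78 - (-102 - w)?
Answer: 463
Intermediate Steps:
w = 88 (w = 3 + 85 = 88)
U = 112 (U = -78 - (-102 - 1*88) = -78 - (-102 - 88) = -78 - 1*(-190) = -78 + 190 = 112)
U*(-3 + 2)**2 + 351 = 112*(-3 + 2)**2 + 351 = 112*(-1)**2 + 351 = 112*1 + 351 = 112 + 351 = 463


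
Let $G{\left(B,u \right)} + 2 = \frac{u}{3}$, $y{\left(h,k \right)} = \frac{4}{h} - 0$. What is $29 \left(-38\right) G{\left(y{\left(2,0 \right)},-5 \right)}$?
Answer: $\frac{12122}{3} \approx 4040.7$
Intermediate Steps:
$y{\left(h,k \right)} = \frac{4}{h}$ ($y{\left(h,k \right)} = \frac{4}{h} + 0 = \frac{4}{h}$)
$G{\left(B,u \right)} = -2 + \frac{u}{3}$
$29 \left(-38\right) G{\left(y{\left(2,0 \right)},-5 \right)} = 29 \left(-38\right) \left(-2 + \frac{1}{3} \left(-5\right)\right) = - 1102 \left(-2 - \frac{5}{3}\right) = \left(-1102\right) \left(- \frac{11}{3}\right) = \frac{12122}{3}$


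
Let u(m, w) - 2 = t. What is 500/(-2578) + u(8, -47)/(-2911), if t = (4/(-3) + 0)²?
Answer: -6593576/33770511 ≈ -0.19525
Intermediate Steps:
t = 16/9 (t = (4*(-⅓) + 0)² = (-4/3 + 0)² = (-4/3)² = 16/9 ≈ 1.7778)
u(m, w) = 34/9 (u(m, w) = 2 + 16/9 = 34/9)
500/(-2578) + u(8, -47)/(-2911) = 500/(-2578) + (34/9)/(-2911) = 500*(-1/2578) + (34/9)*(-1/2911) = -250/1289 - 34/26199 = -6593576/33770511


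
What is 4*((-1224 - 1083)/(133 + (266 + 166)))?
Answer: -9228/565 ≈ -16.333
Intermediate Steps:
4*((-1224 - 1083)/(133 + (266 + 166))) = 4*(-2307/(133 + 432)) = 4*(-2307/565) = -9228/565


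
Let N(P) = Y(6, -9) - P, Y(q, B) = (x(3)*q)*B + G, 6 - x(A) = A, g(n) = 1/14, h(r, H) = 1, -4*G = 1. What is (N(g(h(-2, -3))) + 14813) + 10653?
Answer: 708503/28 ≈ 25304.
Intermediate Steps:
G = -¼ (G = -¼*1 = -¼ ≈ -0.25000)
g(n) = 1/14
x(A) = 6 - A
Y(q, B) = -¼ + 3*B*q (Y(q, B) = ((6 - 1*3)*q)*B - ¼ = ((6 - 3)*q)*B - ¼ = (3*q)*B - ¼ = 3*B*q - ¼ = -¼ + 3*B*q)
N(P) = -649/4 - P (N(P) = (-¼ + 3*(-9)*6) - P = (-¼ - 162) - P = -649/4 - P)
(N(g(h(-2, -3))) + 14813) + 10653 = ((-649/4 - 1*1/14) + 14813) + 10653 = ((-649/4 - 1/14) + 14813) + 10653 = (-4545/28 + 14813) + 10653 = 410219/28 + 10653 = 708503/28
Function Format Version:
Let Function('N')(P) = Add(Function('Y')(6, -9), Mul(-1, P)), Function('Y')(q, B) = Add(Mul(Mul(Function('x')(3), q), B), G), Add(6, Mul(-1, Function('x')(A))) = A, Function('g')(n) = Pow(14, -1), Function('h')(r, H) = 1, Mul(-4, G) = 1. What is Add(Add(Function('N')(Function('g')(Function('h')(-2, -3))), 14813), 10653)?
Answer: Rational(708503, 28) ≈ 25304.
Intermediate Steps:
G = Rational(-1, 4) (G = Mul(Rational(-1, 4), 1) = Rational(-1, 4) ≈ -0.25000)
Function('g')(n) = Rational(1, 14)
Function('x')(A) = Add(6, Mul(-1, A))
Function('Y')(q, B) = Add(Rational(-1, 4), Mul(3, B, q)) (Function('Y')(q, B) = Add(Mul(Mul(Add(6, Mul(-1, 3)), q), B), Rational(-1, 4)) = Add(Mul(Mul(Add(6, -3), q), B), Rational(-1, 4)) = Add(Mul(Mul(3, q), B), Rational(-1, 4)) = Add(Mul(3, B, q), Rational(-1, 4)) = Add(Rational(-1, 4), Mul(3, B, q)))
Function('N')(P) = Add(Rational(-649, 4), Mul(-1, P)) (Function('N')(P) = Add(Add(Rational(-1, 4), Mul(3, -9, 6)), Mul(-1, P)) = Add(Add(Rational(-1, 4), -162), Mul(-1, P)) = Add(Rational(-649, 4), Mul(-1, P)))
Add(Add(Function('N')(Function('g')(Function('h')(-2, -3))), 14813), 10653) = Add(Add(Add(Rational(-649, 4), Mul(-1, Rational(1, 14))), 14813), 10653) = Add(Add(Add(Rational(-649, 4), Rational(-1, 14)), 14813), 10653) = Add(Add(Rational(-4545, 28), 14813), 10653) = Add(Rational(410219, 28), 10653) = Rational(708503, 28)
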